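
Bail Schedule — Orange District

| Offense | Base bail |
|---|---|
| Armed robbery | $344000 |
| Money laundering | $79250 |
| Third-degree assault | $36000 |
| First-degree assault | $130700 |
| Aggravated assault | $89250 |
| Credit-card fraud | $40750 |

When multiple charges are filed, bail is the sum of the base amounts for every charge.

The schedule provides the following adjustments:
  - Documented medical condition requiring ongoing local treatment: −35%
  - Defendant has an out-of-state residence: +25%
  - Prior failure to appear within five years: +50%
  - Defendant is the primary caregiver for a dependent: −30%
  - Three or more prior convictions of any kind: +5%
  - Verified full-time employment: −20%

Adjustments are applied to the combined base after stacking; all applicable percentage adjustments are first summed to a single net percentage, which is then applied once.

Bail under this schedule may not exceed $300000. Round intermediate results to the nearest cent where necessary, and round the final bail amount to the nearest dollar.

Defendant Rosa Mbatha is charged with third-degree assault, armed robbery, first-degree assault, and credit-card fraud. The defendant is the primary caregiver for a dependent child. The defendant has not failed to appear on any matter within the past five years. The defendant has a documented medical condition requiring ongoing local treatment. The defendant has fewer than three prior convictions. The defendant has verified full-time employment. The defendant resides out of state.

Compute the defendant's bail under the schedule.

$220580

Base amounts from the schedule: third-degree assault $36000; armed robbery $344000; first-degree assault $130700; credit-card fraud $40750.
Stacking rule: sum of all bases. $36000 + $344000 + $130700 + $40750 = $551450.
Net percentage adjustment: −35% +25% −30% −20% = −60%. $551450 × 0.4 = $220580.
$220580 is within the $300000 maximum.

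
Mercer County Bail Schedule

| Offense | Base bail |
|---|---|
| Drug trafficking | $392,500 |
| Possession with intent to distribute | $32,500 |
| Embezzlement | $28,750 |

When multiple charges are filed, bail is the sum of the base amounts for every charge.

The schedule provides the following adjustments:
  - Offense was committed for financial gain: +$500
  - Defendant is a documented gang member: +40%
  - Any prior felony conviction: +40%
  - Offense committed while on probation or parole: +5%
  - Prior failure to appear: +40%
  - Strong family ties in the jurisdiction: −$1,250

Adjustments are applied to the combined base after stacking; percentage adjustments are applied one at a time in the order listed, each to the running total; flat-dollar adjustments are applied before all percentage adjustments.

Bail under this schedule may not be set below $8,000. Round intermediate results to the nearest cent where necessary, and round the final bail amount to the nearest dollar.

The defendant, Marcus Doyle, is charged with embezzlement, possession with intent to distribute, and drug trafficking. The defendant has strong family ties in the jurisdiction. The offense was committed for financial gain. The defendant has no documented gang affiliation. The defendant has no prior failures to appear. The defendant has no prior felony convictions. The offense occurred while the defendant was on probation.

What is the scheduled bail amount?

Base amounts from the schedule: embezzlement $28,750; possession with intent to distribute $32,500; drug trafficking $392,500.
Stacking rule: sum of all bases. $28,750 + $32,500 + $392,500 = $453,750.
Offense was committed for financial gain (+$500 flat): $453,750 + $500 = $454,250.
Strong family ties in the jurisdiction (−$1,250 flat): $454,250 − $1,250 = $453,000.
Offense committed while on probation or parole (+5%): $453,000 × 1.05 = $475,650.
$475,650 is at or above the $8,000 minimum.

$475,650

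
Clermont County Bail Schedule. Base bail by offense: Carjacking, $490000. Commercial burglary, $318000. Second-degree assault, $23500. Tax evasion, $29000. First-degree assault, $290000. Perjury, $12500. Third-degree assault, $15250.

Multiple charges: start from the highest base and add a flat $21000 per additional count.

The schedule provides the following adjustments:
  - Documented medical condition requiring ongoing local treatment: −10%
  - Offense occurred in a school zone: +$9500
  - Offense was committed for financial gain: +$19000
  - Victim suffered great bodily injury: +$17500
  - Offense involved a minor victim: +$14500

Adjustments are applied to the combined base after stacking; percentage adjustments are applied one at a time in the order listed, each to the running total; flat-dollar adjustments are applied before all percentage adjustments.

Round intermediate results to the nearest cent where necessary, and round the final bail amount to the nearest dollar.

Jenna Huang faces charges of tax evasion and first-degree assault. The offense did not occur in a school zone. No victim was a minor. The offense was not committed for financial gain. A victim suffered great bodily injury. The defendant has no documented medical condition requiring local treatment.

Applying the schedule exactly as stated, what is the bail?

Base amounts from the schedule: tax evasion $29000; first-degree assault $290000.
Stacking rule: highest base plus $21000 per additional charge. Highest is first-degree assault at $290000; 1 additional charge → +$21000. Combined base = $311000.
Victim suffered great bodily injury (+$17500 flat): $311000 + $17500 = $328500.

$328500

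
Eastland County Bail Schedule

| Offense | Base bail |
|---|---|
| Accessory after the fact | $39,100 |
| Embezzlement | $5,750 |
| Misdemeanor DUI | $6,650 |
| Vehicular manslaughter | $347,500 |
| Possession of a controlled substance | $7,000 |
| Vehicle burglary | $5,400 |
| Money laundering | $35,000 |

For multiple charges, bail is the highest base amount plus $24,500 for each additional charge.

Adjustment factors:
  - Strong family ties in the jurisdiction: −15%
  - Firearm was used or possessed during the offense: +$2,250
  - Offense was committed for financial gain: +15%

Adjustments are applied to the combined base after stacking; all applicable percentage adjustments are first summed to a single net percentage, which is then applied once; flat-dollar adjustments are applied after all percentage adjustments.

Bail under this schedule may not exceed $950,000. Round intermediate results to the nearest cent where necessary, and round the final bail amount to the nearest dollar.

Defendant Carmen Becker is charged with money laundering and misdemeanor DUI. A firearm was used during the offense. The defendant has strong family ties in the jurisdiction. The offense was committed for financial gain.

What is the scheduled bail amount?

Base amounts from the schedule: money laundering $35,000; misdemeanor DUI $6,650.
Stacking rule: highest base plus $24,500 per additional charge. Highest is money laundering at $35,000; 1 additional charge → +$24,500. Combined base = $59,500.
Net percentage adjustment: −15% +15% = +0%. $59,500 × 1 = $59,500.
Firearm was used or possessed during the offense (+$2,250 flat): $59,500 + $2,250 = $61,750.
$61,750 is within the $950,000 maximum.

$61,750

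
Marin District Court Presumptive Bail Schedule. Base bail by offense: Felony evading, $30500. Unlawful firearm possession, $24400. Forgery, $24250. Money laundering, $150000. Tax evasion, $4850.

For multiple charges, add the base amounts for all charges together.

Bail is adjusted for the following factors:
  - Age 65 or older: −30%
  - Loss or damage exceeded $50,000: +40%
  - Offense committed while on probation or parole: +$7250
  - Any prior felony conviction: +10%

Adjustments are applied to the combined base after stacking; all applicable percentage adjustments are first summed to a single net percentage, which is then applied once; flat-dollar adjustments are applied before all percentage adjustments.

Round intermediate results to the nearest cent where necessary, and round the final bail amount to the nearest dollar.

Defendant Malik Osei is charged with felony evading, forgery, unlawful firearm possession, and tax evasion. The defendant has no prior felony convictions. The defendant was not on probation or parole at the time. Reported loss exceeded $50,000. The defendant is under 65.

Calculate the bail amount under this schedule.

Base amounts from the schedule: felony evading $30500; forgery $24250; unlawful firearm possession $24400; tax evasion $4850.
Stacking rule: sum of all bases. $30500 + $24250 + $24400 + $4850 = $84000.
Loss or damage exceeded $50,000 (+40%): $84000 × 1.4 = $117600.

$117600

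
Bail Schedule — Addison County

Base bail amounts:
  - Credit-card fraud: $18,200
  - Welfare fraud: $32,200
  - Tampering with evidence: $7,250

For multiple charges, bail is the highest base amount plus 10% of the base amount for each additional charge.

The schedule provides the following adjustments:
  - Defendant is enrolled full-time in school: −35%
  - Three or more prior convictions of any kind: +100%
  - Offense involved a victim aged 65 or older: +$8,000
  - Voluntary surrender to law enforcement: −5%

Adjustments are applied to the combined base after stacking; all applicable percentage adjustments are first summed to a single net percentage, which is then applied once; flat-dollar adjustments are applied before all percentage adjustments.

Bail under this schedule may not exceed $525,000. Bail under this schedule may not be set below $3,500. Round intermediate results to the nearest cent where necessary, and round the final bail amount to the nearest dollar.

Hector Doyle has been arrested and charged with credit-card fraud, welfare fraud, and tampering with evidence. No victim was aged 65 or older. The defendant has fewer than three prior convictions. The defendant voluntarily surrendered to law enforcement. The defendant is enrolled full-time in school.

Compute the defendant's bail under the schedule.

$20,847

Base amounts from the schedule: credit-card fraud $18,200; welfare fraud $32,200; tampering with evidence $7,250.
Stacking rule: highest base plus 10% of each additional charge. Highest is welfare fraud at $32,200. Additional: $18,200 × 10% = $1,820; $7,250 × 10% = $725. Combined base = $32,200 + $2,545 = $34,745.
Net percentage adjustment: −35% −5% = −40%. $34,745 × 0.6 = $20,847.
$20,847 is within the $525,000 maximum.
$20,847 is at or above the $3,500 minimum.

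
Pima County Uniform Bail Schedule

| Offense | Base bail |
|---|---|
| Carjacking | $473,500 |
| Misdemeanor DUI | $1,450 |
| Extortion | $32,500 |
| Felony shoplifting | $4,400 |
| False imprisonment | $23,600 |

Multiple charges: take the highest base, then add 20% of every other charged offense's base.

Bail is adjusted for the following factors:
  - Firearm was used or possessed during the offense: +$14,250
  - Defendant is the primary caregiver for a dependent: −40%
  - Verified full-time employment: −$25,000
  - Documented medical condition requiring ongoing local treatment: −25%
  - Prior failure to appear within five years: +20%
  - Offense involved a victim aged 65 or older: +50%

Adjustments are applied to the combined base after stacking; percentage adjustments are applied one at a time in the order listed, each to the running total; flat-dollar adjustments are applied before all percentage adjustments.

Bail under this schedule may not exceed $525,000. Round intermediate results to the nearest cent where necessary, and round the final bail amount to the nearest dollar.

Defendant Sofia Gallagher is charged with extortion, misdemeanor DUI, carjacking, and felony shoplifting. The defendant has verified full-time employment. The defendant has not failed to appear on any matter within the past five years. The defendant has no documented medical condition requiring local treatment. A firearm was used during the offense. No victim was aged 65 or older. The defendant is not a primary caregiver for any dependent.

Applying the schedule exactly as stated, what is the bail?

Base amounts from the schedule: extortion $32,500; misdemeanor DUI $1,450; carjacking $473,500; felony shoplifting $4,400.
Stacking rule: highest base plus 20% of each additional charge. Highest is carjacking at $473,500. Additional: $32,500 × 20% = $6,500; $1,450 × 20% = $290; $4,400 × 20% = $880. Combined base = $473,500 + $7,670 = $481,170.
Firearm was used or possessed during the offense (+$14,250 flat): $481,170 + $14,250 = $495,420.
Verified full-time employment (−$25,000 flat): $495,420 − $25,000 = $470,420.
$470,420 is within the $525,000 maximum.

$470,420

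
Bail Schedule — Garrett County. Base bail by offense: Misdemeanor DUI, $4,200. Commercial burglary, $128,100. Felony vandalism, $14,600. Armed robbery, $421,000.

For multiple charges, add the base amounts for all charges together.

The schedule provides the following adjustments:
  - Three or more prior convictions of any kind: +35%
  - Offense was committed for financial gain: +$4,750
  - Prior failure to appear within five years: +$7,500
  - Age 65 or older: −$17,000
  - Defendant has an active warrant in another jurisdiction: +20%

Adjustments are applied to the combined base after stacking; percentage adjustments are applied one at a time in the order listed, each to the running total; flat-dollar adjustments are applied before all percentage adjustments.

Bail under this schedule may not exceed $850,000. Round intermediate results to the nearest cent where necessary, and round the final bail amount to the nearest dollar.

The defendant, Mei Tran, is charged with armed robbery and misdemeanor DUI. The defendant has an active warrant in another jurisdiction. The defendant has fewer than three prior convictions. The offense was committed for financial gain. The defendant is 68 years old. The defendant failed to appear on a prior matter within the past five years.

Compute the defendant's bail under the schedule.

Base amounts from the schedule: armed robbery $421,000; misdemeanor DUI $4,200.
Stacking rule: sum of all bases. $421,000 + $4,200 = $425,200.
Offense was committed for financial gain (+$4,750 flat): $425,200 + $4,750 = $429,950.
Prior failure to appear within five years (+$7,500 flat): $429,950 + $7,500 = $437,450.
Age 65 or older (−$17,000 flat): $437,450 − $17,000 = $420,450.
Defendant has an active warrant in another jurisdiction (+20%): $420,450 × 1.2 = $504,540.
$504,540 is within the $850,000 maximum.

$504,540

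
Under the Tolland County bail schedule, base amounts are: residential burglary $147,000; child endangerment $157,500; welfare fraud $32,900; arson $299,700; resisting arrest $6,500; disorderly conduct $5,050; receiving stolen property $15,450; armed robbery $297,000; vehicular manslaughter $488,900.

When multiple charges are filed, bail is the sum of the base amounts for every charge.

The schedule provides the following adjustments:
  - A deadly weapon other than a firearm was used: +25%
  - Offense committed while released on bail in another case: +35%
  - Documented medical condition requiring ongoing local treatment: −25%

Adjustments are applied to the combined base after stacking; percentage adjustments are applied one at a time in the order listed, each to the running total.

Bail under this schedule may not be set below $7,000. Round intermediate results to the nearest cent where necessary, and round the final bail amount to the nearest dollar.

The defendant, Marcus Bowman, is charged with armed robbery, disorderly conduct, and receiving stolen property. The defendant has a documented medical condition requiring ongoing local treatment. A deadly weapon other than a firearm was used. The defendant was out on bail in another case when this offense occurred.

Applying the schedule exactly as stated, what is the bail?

Base amounts from the schedule: armed robbery $297,000; disorderly conduct $5,050; receiving stolen property $15,450.
Stacking rule: sum of all bases. $297,000 + $5,050 + $15,450 = $317,500.
A deadly weapon other than a firearm was used (+25%): $317,500 × 1.25 = $396,875.
Offense committed while released on bail in another case (+35%): $396,875 × 1.35 = $535,781.25.
Documented medical condition requiring ongoing local treatment (−25%): $535,781.25 × 0.75 = $401,835.94.
$401,835.94 is at or above the $7,000 minimum.
Rounded to the nearest dollar: $401,836.

$401,836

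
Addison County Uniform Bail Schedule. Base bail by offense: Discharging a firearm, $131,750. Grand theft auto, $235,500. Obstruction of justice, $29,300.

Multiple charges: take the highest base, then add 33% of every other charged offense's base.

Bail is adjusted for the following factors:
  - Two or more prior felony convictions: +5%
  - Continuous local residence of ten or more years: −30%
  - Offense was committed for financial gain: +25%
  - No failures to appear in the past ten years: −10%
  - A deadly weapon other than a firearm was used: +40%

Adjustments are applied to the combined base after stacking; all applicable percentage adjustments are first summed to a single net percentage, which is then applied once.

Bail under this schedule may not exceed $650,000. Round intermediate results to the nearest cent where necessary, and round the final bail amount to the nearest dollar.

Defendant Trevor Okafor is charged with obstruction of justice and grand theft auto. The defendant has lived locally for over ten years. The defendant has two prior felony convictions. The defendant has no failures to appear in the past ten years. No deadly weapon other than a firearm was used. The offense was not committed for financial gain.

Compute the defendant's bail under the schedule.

Base amounts from the schedule: obstruction of justice $29,300; grand theft auto $235,500.
Stacking rule: highest base plus 33% of each additional charge. Highest is grand theft auto at $235,500. Additional: $29,300 × 33% = $9,669. Combined base = $235,500 + $9,669 = $245,169.
Net percentage adjustment: +5% −30% −10% = −35%. $245,169 × 0.65 = $159,359.85.
$159,359.85 is within the $650,000 maximum.
Rounded to the nearest dollar: $159,360.

$159,360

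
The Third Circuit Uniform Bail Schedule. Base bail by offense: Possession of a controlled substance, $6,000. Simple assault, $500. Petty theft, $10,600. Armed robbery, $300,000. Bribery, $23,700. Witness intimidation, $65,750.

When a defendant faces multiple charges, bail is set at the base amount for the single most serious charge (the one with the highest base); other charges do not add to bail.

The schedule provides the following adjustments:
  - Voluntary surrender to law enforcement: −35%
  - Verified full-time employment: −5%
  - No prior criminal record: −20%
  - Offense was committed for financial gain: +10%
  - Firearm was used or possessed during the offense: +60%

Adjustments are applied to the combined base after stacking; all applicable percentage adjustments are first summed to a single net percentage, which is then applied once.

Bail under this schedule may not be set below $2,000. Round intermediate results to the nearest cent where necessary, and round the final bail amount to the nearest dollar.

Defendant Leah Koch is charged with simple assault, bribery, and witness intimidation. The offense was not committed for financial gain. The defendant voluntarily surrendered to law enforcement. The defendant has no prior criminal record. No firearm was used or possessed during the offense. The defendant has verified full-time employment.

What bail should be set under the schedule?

$26,300

Base amounts from the schedule: simple assault $500; bribery $23,700; witness intimidation $65,750.
Stacking rule: use the highest base only. Highest is witness intimidation at $65,750. Combined base = $65,750.
Net percentage adjustment: −35% −5% −20% = −60%. $65,750 × 0.4 = $26,300.
$26,300 is at or above the $2,000 minimum.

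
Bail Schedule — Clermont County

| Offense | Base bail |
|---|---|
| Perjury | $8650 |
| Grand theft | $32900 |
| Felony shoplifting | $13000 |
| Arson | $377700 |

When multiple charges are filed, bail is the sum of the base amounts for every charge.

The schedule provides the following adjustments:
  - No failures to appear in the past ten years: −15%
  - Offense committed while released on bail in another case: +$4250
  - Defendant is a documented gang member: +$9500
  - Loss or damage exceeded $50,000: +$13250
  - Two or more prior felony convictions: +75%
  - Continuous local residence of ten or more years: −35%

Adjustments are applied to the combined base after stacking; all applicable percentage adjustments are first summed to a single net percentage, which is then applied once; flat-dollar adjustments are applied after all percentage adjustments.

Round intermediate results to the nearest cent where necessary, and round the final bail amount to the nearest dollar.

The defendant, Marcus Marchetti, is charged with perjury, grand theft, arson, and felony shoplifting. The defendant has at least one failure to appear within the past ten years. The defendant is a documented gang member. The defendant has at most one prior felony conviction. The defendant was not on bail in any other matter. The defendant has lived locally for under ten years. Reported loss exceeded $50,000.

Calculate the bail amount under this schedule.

$455000

Base amounts from the schedule: perjury $8650; grand theft $32900; arson $377700; felony shoplifting $13000.
Stacking rule: sum of all bases. $8650 + $32900 + $377700 + $13000 = $432250.
Defendant is a documented gang member (+$9500 flat): $432250 + $9500 = $441750.
Loss or damage exceeded $50,000 (+$13250 flat): $441750 + $13250 = $455000.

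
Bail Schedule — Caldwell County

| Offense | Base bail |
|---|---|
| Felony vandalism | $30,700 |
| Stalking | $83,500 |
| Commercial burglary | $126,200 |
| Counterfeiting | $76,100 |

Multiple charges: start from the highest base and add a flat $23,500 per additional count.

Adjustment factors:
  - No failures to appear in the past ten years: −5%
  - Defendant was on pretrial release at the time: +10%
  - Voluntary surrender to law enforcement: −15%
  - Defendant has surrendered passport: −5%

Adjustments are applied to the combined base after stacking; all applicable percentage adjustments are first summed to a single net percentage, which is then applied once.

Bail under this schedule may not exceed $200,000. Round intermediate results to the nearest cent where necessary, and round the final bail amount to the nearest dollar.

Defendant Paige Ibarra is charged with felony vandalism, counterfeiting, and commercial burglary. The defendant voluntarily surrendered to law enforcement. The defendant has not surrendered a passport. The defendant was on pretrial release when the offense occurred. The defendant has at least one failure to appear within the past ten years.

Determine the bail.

$164,540

Base amounts from the schedule: felony vandalism $30,700; counterfeiting $76,100; commercial burglary $126,200.
Stacking rule: highest base plus $23,500 per additional charge. Highest is commercial burglary at $126,200; 2 additional charges → +$47,000. Combined base = $173,200.
Net percentage adjustment: +10% −15% = −5%. $173,200 × 0.95 = $164,540.
$164,540 is within the $200,000 maximum.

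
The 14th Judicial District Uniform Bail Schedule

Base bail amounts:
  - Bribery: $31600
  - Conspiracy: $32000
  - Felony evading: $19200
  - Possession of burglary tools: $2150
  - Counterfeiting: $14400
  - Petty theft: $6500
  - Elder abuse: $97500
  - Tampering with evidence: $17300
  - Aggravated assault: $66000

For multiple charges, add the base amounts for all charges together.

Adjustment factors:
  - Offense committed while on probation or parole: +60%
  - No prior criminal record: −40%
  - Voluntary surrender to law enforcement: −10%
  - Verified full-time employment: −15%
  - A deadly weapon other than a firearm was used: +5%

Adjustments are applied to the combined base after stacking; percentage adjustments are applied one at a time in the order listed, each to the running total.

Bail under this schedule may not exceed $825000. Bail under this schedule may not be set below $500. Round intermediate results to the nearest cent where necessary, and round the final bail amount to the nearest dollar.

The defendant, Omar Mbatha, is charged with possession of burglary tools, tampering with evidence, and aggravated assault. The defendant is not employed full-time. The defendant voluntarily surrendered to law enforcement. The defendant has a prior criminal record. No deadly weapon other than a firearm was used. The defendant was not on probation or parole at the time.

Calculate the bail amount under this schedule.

Base amounts from the schedule: possession of burglary tools $2150; tampering with evidence $17300; aggravated assault $66000.
Stacking rule: sum of all bases. $2150 + $17300 + $66000 = $85450.
Voluntary surrender to law enforcement (−10%): $85450 × 0.9 = $76905.
$76905 is within the $825000 maximum.
$76905 is at or above the $500 minimum.

$76905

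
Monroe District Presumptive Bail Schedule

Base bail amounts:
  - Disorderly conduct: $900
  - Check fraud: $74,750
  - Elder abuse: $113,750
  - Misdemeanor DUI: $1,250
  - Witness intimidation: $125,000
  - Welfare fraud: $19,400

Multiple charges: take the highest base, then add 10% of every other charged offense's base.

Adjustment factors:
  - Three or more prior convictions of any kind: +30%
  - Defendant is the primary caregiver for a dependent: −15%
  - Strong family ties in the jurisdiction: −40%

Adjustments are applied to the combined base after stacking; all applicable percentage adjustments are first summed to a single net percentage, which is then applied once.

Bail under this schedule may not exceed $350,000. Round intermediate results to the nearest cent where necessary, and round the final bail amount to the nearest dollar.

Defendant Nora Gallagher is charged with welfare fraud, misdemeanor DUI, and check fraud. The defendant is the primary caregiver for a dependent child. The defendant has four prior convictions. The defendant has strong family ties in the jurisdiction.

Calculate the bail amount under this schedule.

Base amounts from the schedule: welfare fraud $19,400; misdemeanor DUI $1,250; check fraud $74,750.
Stacking rule: highest base plus 10% of each additional charge. Highest is check fraud at $74,750. Additional: $19,400 × 10% = $1,940; $1,250 × 10% = $125. Combined base = $74,750 + $2,065 = $76,815.
Net percentage adjustment: +30% −15% −40% = −25%. $76,815 × 0.75 = $57,611.25.
$57,611.25 is within the $350,000 maximum.
Rounded to the nearest dollar: $57,611.

$57,611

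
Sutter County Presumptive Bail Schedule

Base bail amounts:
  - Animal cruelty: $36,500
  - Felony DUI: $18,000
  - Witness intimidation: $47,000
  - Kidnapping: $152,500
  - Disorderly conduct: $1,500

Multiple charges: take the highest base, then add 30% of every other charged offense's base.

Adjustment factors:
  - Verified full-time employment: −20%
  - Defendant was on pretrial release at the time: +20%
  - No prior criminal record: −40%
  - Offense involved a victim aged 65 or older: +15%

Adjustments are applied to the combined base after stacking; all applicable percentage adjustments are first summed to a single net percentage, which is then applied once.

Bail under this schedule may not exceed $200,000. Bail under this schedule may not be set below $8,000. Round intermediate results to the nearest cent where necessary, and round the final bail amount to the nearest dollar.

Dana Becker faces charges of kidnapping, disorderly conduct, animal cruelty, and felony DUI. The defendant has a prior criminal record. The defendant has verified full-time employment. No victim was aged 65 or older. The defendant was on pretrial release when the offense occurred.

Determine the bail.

$169,300

Base amounts from the schedule: kidnapping $152,500; disorderly conduct $1,500; animal cruelty $36,500; felony DUI $18,000.
Stacking rule: highest base plus 30% of each additional charge. Highest is kidnapping at $152,500. Additional: $1,500 × 30% = $450; $36,500 × 30% = $10,950; $18,000 × 30% = $5,400. Combined base = $152,500 + $16,800 = $169,300.
Net percentage adjustment: −20% +20% = +0%. $169,300 × 1 = $169,300.
$169,300 is within the $200,000 maximum.
$169,300 is at or above the $8,000 minimum.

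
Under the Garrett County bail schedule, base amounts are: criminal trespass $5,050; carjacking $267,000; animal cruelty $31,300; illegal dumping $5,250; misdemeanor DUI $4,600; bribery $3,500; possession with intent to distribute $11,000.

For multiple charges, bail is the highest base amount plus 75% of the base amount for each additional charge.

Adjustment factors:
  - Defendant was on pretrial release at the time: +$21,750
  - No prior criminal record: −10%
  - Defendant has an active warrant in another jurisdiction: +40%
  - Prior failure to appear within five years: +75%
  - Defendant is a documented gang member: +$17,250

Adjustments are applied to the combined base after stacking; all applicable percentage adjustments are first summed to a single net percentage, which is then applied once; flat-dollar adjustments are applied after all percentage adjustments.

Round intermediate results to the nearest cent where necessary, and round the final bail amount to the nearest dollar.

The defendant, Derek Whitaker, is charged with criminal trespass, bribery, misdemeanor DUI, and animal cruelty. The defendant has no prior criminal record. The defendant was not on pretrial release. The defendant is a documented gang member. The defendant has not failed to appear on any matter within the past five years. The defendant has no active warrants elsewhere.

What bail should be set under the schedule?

Base amounts from the schedule: criminal trespass $5,050; bribery $3,500; misdemeanor DUI $4,600; animal cruelty $31,300.
Stacking rule: highest base plus 75% of each additional charge. Highest is animal cruelty at $31,300. Additional: $5,050 × 75% = $3,787.50; $3,500 × 75% = $2,625; $4,600 × 75% = $3,450. Combined base = $31,300 + $9,862.50 = $41,162.50.
No prior criminal record (−10%): $41,162.50 × 0.9 = $37,046.25.
Defendant is a documented gang member (+$17,250 flat): $37,046.25 + $17,250 = $54,296.25.
Rounded to the nearest dollar: $54,296.

$54,296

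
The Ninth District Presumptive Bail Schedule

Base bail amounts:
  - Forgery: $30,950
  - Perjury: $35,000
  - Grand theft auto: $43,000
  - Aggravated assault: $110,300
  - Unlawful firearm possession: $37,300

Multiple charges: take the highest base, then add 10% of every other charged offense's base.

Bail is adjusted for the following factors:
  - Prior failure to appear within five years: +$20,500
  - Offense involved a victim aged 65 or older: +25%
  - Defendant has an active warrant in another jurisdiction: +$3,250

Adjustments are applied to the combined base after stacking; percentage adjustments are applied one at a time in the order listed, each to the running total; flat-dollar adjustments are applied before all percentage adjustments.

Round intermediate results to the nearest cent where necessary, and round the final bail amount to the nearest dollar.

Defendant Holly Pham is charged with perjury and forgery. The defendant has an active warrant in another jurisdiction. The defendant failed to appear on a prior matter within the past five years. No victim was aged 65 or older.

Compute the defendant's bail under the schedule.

Base amounts from the schedule: perjury $35,000; forgery $30,950.
Stacking rule: highest base plus 10% of each additional charge. Highest is perjury at $35,000. Additional: $30,950 × 10% = $3,095. Combined base = $35,000 + $3,095 = $38,095.
Prior failure to appear within five years (+$20,500 flat): $38,095 + $20,500 = $58,595.
Defendant has an active warrant in another jurisdiction (+$3,250 flat): $58,595 + $3,250 = $61,845.

$61,845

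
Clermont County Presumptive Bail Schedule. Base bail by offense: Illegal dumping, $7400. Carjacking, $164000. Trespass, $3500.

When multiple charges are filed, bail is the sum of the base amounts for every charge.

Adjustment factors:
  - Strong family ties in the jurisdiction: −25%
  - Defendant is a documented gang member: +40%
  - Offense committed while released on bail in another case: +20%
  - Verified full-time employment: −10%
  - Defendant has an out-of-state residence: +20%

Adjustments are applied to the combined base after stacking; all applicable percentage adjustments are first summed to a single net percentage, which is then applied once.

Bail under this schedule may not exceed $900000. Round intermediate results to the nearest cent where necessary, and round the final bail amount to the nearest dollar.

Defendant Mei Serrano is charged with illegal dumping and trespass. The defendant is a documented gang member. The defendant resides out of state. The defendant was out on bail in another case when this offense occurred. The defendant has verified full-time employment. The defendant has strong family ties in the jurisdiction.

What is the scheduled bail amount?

Base amounts from the schedule: illegal dumping $7400; trespass $3500.
Stacking rule: sum of all bases. $7400 + $3500 = $10900.
Net percentage adjustment: −25% +40% +20% −10% +20% = +45%. $10900 × 1.45 = $15805.
$15805 is within the $900000 maximum.

$15805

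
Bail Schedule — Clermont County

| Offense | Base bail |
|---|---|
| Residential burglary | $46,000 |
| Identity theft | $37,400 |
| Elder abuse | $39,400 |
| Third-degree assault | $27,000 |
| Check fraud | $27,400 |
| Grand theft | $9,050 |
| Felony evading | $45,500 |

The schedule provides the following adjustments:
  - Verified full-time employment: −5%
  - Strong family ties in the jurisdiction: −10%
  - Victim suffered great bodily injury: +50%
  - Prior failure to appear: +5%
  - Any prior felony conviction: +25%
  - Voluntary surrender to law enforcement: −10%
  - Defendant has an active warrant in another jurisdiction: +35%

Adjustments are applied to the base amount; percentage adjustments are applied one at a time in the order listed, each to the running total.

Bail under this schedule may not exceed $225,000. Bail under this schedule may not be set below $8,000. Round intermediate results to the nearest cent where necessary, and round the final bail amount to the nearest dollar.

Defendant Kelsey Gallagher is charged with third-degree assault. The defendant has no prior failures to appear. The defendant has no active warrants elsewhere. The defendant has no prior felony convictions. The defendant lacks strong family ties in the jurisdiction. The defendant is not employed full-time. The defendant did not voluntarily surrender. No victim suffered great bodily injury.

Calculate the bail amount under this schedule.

Base amounts from the schedule: third-degree assault $27,000.
Single charge. Combined base = $27,000.
No adjustment factors apply to this defendant.
$27,000 is within the $225,000 maximum.
$27,000 is at or above the $8,000 minimum.

$27,000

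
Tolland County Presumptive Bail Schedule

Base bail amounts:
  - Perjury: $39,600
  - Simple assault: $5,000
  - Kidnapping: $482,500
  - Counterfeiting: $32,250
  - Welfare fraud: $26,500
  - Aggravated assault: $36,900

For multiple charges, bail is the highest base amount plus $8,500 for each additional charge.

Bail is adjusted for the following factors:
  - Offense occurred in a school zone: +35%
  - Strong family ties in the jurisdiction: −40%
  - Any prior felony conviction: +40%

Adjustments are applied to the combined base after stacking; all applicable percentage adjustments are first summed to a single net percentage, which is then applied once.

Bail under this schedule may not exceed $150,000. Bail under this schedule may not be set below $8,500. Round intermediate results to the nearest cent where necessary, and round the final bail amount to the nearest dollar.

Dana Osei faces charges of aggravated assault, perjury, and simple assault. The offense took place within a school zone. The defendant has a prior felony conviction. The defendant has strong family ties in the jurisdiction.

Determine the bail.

$76,410

Base amounts from the schedule: aggravated assault $36,900; perjury $39,600; simple assault $5,000.
Stacking rule: highest base plus $8,500 per additional charge. Highest is perjury at $39,600; 2 additional charges → +$17,000. Combined base = $56,600.
Net percentage adjustment: +35% −40% +40% = +35%. $56,600 × 1.35 = $76,410.
$76,410 is within the $150,000 maximum.
$76,410 is at or above the $8,500 minimum.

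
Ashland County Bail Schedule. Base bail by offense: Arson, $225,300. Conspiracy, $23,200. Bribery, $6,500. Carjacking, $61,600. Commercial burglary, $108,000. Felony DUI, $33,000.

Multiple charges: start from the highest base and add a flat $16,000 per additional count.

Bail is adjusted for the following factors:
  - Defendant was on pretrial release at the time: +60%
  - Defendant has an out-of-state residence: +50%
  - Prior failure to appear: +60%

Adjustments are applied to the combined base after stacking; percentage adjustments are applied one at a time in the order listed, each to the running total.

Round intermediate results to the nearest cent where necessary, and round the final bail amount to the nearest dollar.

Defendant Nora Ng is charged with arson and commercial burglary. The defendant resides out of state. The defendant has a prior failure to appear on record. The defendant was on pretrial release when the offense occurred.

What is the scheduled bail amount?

$926,592

Base amounts from the schedule: arson $225,300; commercial burglary $108,000.
Stacking rule: highest base plus $16,000 per additional charge. Highest is arson at $225,300; 1 additional charge → +$16,000. Combined base = $241,300.
Defendant was on pretrial release at the time (+60%): $241,300 × 1.6 = $386,080.
Defendant has an out-of-state residence (+50%): $386,080 × 1.5 = $579,120.
Prior failure to appear (+60%): $579,120 × 1.6 = $926,592.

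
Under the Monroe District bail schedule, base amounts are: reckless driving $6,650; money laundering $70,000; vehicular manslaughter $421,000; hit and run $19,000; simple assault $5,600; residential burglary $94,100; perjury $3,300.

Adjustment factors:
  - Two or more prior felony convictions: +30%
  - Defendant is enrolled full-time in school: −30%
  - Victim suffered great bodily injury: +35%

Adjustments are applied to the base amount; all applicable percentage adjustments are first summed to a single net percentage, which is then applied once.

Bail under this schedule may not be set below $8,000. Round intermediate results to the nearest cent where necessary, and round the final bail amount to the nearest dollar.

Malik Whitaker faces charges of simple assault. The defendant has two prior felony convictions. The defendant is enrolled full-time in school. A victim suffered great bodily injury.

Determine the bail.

$8,000

Base amounts from the schedule: simple assault $5,600.
Single charge. Combined base = $5,600.
Net percentage adjustment: +30% −30% +35% = +35%. $5,600 × 1.35 = $7,560.
Result $7,560 is below the minimum of $8,000; bail is set at the minimum $8,000.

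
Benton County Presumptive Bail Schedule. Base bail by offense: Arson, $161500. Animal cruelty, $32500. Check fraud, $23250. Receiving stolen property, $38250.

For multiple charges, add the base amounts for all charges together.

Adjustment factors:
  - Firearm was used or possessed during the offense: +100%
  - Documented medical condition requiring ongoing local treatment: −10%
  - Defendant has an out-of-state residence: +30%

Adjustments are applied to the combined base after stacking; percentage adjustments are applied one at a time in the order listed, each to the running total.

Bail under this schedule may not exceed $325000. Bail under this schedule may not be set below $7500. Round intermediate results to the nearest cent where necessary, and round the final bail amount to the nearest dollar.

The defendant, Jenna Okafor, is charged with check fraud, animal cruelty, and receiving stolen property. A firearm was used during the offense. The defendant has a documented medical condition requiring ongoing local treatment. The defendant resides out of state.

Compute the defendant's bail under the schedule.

$219960

Base amounts from the schedule: check fraud $23250; animal cruelty $32500; receiving stolen property $38250.
Stacking rule: sum of all bases. $23250 + $32500 + $38250 = $94000.
Firearm was used or possessed during the offense (+100%): $94000 × 2 = $188000.
Documented medical condition requiring ongoing local treatment (−10%): $188000 × 0.9 = $169200.
Defendant has an out-of-state residence (+30%): $169200 × 1.3 = $219960.
$219960 is within the $325000 maximum.
$219960 is at or above the $7500 minimum.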